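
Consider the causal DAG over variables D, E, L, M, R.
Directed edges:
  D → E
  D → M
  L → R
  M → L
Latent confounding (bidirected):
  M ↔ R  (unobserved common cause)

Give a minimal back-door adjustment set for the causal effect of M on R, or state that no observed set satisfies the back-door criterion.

M→R: no observed back-door set.

desc(M)\{M}={L,R}; candidates ⊆ {D,E}.
M↔R: latent back-door arc(s) into M.
size 0: {}; under {} M still reaches {D,E,R} ∋ R.
size 1: {D}, {E}; under {D} M still reaches {R} ∋ R.
size 2: {D,E}; under {D,E} M still reaches {R} ∋ R.
M↔R cannot be blocked by any observed set — no back-door set.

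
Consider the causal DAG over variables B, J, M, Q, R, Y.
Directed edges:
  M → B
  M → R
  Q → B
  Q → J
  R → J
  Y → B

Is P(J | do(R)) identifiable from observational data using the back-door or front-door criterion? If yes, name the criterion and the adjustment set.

desc(R)\{R}={J}; candidates ⊆ {B,M,Q,Y}.
∅: R⊥J given ∅ in G with R→· removed — back-door holds.
P(J|do(R)) = P(J|R) — no adjustment needed.

P(J|do(R)): backdoor, adjust for ∅.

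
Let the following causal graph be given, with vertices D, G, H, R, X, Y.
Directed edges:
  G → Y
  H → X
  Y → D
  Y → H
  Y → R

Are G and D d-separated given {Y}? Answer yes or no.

Bayes-Ball from G | {Y} reaches ∅.
D ∉ reach(G|{Y}) ⇒ G ⊥ D | {Y}.

Yes — G ⊥ D | {Y}.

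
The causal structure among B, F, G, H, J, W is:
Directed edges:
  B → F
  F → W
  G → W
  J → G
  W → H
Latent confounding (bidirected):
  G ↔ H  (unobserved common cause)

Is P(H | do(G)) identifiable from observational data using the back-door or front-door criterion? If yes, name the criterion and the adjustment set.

desc(G)\{G}={H,W}; candidates ⊆ {B,F,J}.
G↔H: latent back-door arc(s) into G.
size 0: {}; under {} G still reaches {H,J} ∋ H.
size 1: {B}, {F}, {J}; under {B} G still reaches {H,J} ∋ H.
size 2: {B,F}, {B,J}, {F,J}; under {B,F} G still reaches {H,J} ∋ H.
G↔H cannot be blocked by any observed set — no back-door set.
{W}: (i) intercepts every directed G→H path; (ii) no back-door G→{W}; (iii) {G} blocks every back-door {W}→H. Front-door holds.
P(H|do(G)) = Σ_{W} P(W|G) Σ_{G'} P(H|W,G')P(G').

P(H|do(G)): frontdoor, adjust for {W}.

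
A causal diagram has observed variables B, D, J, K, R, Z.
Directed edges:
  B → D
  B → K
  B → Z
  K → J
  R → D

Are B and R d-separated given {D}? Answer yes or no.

Bayes-Ball from B | {D} reaches {J,K,R,Z}.
R ∈ reach(B|{D}) ⇒ B ⊥̸ R | {D}.

No — B and R are d-connected given {D}.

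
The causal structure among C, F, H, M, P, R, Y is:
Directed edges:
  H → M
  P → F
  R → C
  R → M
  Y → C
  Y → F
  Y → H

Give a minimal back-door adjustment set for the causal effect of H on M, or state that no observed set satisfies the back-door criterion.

H→M: minimal back-door set ∅.

desc(H)\{H}={M}; candidates ⊆ {C,F,P,R,Y}.
∅: H⊥M given ∅ in G with H→· removed — back-door holds.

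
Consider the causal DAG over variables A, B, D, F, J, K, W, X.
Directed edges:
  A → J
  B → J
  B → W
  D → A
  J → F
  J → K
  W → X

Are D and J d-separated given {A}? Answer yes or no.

Yes — D ⊥ J | {A}.

Bayes-Ball from D | {A} reaches ∅.
J ∉ reach(D|{A}) ⇒ D ⊥ J | {A}.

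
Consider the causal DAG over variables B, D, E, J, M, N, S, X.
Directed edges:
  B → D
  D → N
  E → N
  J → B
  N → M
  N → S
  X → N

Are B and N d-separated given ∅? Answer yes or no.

Bayes-Ball from B | ∅ reaches {D,J,M,N,S}.
N ∈ reach(B|∅) ⇒ B ⊥̸ N | ∅.

No — B and N are d-connected given ∅.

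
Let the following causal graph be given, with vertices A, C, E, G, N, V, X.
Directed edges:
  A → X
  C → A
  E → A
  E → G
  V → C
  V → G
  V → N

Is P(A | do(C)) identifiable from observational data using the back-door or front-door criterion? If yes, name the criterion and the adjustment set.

desc(C)\{C}={A,X}; candidates ⊆ {E,G,N,V}.
∅: C⊥A given ∅ in G with C→· removed — back-door holds.
P(A|do(C)) = P(A|C) — no adjustment needed.

P(A|do(C)): backdoor, adjust for ∅.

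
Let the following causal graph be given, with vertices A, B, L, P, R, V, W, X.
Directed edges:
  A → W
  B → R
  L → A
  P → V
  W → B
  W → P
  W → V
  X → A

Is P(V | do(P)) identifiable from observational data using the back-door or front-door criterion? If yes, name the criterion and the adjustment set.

desc(P)\{P}={V}; candidates ⊆ {A,B,L,R,W,X}.
size 0: {}; under {} P still reaches {A,B,L,R,V,W,X} ∋ V.
{W}: P⊥V given {W} in G with P→· removed — back-door holds.
P(V|do(P)) = Σ_{W} P(V|P,W)·P(W).

P(V|do(P)): backdoor, adjust for {W}.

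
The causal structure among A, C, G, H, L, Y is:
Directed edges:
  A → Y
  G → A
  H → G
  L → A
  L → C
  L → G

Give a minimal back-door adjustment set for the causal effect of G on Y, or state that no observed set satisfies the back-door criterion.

desc(G)\{G}={A,Y}; candidates ⊆ {C,H,L}.
size 0: {}; under {} G still reaches {A,C,H,L,Y} ∋ Y.
{L}: G⊥Y given {L} in G with G→· removed — back-door holds.

G→Y: minimal back-door set {L}.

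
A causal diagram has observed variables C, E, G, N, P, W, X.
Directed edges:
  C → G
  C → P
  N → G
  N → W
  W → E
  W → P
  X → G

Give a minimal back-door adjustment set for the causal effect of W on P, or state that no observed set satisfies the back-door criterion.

W→P: minimal back-door set ∅.

desc(W)\{W}={E,P}; candidates ⊆ {C,G,N,X}.
∅: W⊥P given ∅ in G with W→· removed — back-door holds.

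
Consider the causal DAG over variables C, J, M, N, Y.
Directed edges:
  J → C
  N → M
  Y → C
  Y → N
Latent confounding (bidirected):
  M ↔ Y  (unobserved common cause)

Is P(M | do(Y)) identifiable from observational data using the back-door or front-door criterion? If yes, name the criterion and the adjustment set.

P(M|do(Y)): frontdoor, adjust for {N}.

desc(Y)\{Y}={C,M,N}; candidates ⊆ {J}.
Y↔M: latent back-door arc(s) into Y.
size 0: {}; under {} Y still reaches {M} ∋ M.
size 1: {J}; under {J} Y still reaches {M} ∋ M.
Y↔M cannot be blocked by any observed set — no back-door set.
{N}: (i) intercepts every directed Y→M path; (ii) no back-door Y→{N}; (iii) {Y} blocks every back-door {N}→M. Front-door holds.
P(M|do(Y)) = Σ_{N} P(N|Y) Σ_{Y'} P(M|N,Y')P(Y').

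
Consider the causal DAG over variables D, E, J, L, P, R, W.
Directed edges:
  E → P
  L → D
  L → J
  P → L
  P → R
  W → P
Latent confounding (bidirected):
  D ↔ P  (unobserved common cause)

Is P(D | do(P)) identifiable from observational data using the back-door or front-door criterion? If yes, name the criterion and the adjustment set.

P(D|do(P)): frontdoor, adjust for {L}.

desc(P)\{P}={D,J,L,R}; candidates ⊆ {E,W}.
P↔D: latent back-door arc(s) into P.
size 0: {}; under {} P still reaches {D,E,W} ∋ D.
size 1: {E}, {W}; under {E} P still reaches {D,W} ∋ D.
size 2: {E,W}; under {E,W} P still reaches {D} ∋ D.
P↔D cannot be blocked by any observed set — no back-door set.
{L}: (i) intercepts every directed P→D path; (ii) no back-door P→{L}; (iii) {P} blocks every back-door {L}→D. Front-door holds.
P(D|do(P)) = Σ_{L} P(L|P) Σ_{P'} P(D|L,P')P(P').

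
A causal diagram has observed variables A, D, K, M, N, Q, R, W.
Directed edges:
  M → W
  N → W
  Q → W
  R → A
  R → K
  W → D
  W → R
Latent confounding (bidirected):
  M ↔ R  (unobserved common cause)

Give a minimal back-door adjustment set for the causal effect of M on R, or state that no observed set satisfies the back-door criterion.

M→R: no observed back-door set.

desc(M)\{M}={A,D,K,R,W}; candidates ⊆ {N,Q}.
M↔R: latent back-door arc(s) into M.
size 0: {}; under {} M still reaches {A,K,R} ∋ R.
size 1: {N}, {Q}; under {N} M still reaches {A,K,R} ∋ R.
size 2: {N,Q}; under {N,Q} M still reaches {A,K,R} ∋ R.
M↔R cannot be blocked by any observed set — no back-door set.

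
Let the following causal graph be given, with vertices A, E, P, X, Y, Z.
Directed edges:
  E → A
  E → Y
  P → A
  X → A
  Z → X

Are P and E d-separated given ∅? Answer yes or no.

Yes — P ⊥ E | ∅.

Bayes-Ball from P | ∅ reaches {A}.
E ∉ reach(P|∅) ⇒ P ⊥ E | ∅.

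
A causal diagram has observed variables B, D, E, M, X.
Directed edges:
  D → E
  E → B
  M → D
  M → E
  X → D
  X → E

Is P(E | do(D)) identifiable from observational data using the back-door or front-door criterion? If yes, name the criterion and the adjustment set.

desc(D)\{D}={B,E}; candidates ⊆ {M,X}.
size 0: {}; under {} D still reaches {B,E,M,X} ∋ E.
size 1: {M}, {X}; under {M} D still reaches {B,E,X} ∋ E.
{M,X}: D⊥E given {M,X} in G with D→· removed — back-door holds.
P(E|do(D)) = Σ_{M,X} P(E|D,M,X)·P(M,X).

P(E|do(D)): backdoor, adjust for {M, X}.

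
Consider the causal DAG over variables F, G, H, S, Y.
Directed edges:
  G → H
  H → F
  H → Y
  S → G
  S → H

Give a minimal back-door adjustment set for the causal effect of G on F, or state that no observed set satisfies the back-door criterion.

desc(G)\{G}={F,H,Y}; candidates ⊆ {S}.
size 0: {}; under {} G still reaches {F,H,S,Y} ∋ F.
{S}: G⊥F given {S} in G with G→· removed — back-door holds.

G→F: minimal back-door set {S}.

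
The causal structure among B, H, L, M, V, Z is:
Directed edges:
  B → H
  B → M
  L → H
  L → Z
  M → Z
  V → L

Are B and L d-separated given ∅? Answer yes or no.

Yes — B ⊥ L | ∅.

Bayes-Ball from B | ∅ reaches {H,M,Z}.
L ∉ reach(B|∅) ⇒ B ⊥ L | ∅.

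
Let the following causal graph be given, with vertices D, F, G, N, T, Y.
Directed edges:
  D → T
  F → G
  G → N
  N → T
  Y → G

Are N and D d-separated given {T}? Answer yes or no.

Bayes-Ball from N | {T} reaches {D,F,G,Y}.
D ∈ reach(N|{T}) ⇒ N ⊥̸ D | {T}.

No — N and D are d-connected given {T}.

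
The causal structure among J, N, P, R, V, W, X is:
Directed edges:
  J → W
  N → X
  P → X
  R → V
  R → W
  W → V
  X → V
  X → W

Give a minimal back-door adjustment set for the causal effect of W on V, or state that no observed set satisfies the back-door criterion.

W→V: minimal back-door set {R, X}.

desc(W)\{W}={V}; candidates ⊆ {J,N,P,R,X}.
size 0: {}; under {} W still reaches {J,N,P,R,V,X} ∋ V.
size 1: {J}, {N}, {P} …(+2); under {J} W still reaches {N,P,R,V,X} ∋ V.
{R,X}: W⊥V given {R,X} in G with W→· removed — back-door holds.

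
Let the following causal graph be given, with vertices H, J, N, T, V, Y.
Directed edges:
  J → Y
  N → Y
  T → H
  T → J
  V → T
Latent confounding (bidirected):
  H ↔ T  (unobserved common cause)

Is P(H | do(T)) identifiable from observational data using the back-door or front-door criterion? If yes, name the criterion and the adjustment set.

desc(T)\{T}={H,J,Y}; candidates ⊆ {N,V}.
T↔H: latent back-door arc(s) into T.
size 0: {}; under {} T still reaches {H,V} ∋ H.
size 1: {N}, {V}; under {N} T still reaches {H,V} ∋ H.
size 2: {N,V}; under {N,V} T still reaches {H} ∋ H.
T↔H cannot be blocked by any observed set — no back-door set.
No mediator lies on a directed T→…→H path.
Neither criterion identifies P(H|do(T)) in this graph.

P(H|do(T)): not identifiable (no BD/FD set).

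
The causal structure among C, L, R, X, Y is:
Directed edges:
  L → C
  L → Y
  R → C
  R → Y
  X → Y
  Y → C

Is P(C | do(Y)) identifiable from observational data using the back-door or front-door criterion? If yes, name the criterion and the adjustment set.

desc(Y)\{Y}={C}; candidates ⊆ {L,R,X}.
size 0: {}; under {} Y still reaches {C,L,R,X} ∋ C.
size 1: {L}, {R}, {X}; under {L} Y still reaches {C,R,X} ∋ C.
{L,R}: Y⊥C given {L,R} in G with Y→· removed — back-door holds.
P(C|do(Y)) = Σ_{L,R} P(C|Y,L,R)·P(L,R).

P(C|do(Y)): backdoor, adjust for {L, R}.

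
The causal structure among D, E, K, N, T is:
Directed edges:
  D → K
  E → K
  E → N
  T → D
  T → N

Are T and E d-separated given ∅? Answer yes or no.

Yes — T ⊥ E | ∅.

Bayes-Ball from T | ∅ reaches {D,K,N}.
E ∉ reach(T|∅) ⇒ T ⊥ E | ∅.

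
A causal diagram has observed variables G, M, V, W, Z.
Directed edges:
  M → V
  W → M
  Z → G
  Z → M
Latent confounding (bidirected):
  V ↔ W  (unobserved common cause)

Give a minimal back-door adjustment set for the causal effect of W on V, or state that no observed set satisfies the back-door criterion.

desc(W)\{W}={M,V}; candidates ⊆ {G,Z}.
W↔V: latent back-door arc(s) into W.
size 0: {}; under {} W still reaches {V} ∋ V.
size 1: {G}, {Z}; under {G} W still reaches {V} ∋ V.
size 2: {G,Z}; under {G,Z} W still reaches {V} ∋ V.
W↔V cannot be blocked by any observed set — no back-door set.

W→V: no observed back-door set.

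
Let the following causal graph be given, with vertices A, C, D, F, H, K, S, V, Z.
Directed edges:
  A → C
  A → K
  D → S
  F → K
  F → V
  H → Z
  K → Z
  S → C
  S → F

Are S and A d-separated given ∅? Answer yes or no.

Yes — S ⊥ A | ∅.

Bayes-Ball from S | ∅ reaches {C,D,F,K,V,Z}.
A ∉ reach(S|∅) ⇒ S ⊥ A | ∅.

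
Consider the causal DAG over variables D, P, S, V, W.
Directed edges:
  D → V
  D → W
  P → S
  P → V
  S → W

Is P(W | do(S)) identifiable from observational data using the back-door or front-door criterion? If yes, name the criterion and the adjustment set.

desc(S)\{S}={W}; candidates ⊆ {D,P,V}.
∅: S⊥W given ∅ in G with S→· removed — back-door holds.
P(W|do(S)) = P(W|S) — no adjustment needed.

P(W|do(S)): backdoor, adjust for ∅.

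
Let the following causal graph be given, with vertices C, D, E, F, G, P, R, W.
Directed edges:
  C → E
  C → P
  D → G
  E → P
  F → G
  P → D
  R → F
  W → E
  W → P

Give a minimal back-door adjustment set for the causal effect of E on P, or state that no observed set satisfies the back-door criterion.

desc(E)\{E}={D,G,P}; candidates ⊆ {C,F,R,W}.
size 0: {}; under {} E still reaches {C,D,G,P,W} ∋ P.
size 1: {C}, {F}, {R} …(+1); under {C} E still reaches {D,G,P,W} ∋ P.
{C,W}: E⊥P given {C,W} in G with E→· removed — back-door holds.

E→P: minimal back-door set {C, W}.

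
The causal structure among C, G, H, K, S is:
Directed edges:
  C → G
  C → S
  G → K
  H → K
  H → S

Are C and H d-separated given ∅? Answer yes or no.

Yes — C ⊥ H | ∅.

Bayes-Ball from C | ∅ reaches {G,K,S}.
H ∉ reach(C|∅) ⇒ C ⊥ H | ∅.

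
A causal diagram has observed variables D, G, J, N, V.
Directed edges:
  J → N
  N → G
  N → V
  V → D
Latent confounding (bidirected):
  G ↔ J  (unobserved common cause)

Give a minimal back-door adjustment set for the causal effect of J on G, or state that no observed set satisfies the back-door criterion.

desc(J)\{J}={D,G,N,V}; candidates ⊆ {—}.
J↔G: latent back-door arc(s) into J.
size 0: {}; under {} J still reaches {G} ∋ G.
J↔G cannot be blocked by any observed set — no back-door set.

J→G: no observed back-door set.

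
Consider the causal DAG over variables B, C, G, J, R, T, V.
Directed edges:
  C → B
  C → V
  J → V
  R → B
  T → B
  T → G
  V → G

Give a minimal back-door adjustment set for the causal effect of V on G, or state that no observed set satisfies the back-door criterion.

V→G: minimal back-door set ∅.

desc(V)\{V}={G}; candidates ⊆ {B,C,J,R,T}.
∅: V⊥G given ∅ in G with V→· removed — back-door holds.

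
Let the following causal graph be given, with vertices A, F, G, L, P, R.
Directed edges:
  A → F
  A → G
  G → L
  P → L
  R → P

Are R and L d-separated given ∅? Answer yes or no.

No — R and L are d-connected given ∅.

Bayes-Ball from R | ∅ reaches {L,P}.
L ∈ reach(R|∅) ⇒ R ⊥̸ L | ∅.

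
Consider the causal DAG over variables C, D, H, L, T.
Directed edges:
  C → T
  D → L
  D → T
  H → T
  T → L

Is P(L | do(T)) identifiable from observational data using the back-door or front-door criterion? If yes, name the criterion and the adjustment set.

desc(T)\{T}={L}; candidates ⊆ {C,D,H}.
size 0: {}; under {} T still reaches {C,D,H,L} ∋ L.
{D}: T⊥L given {D} in G with T→· removed — back-door holds.
P(L|do(T)) = Σ_{D} P(L|T,D)·P(D).

P(L|do(T)): backdoor, adjust for {D}.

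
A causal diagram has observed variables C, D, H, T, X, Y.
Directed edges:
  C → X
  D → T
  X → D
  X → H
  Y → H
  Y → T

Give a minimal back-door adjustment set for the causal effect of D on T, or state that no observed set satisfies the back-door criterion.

desc(D)\{D}={T}; candidates ⊆ {C,H,X,Y}.
∅: D⊥T given ∅ in G with D→· removed — back-door holds.

D→T: minimal back-door set ∅.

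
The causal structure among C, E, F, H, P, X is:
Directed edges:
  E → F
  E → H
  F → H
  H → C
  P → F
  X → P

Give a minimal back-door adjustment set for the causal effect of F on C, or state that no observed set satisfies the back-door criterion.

F→C: minimal back-door set {E}.

desc(F)\{F}={C,H}; candidates ⊆ {E,P,X}.
size 0: {}; under {} F still reaches {C,E,H,P,X} ∋ C.
{E}: F⊥C given {E} in G with F→· removed — back-door holds.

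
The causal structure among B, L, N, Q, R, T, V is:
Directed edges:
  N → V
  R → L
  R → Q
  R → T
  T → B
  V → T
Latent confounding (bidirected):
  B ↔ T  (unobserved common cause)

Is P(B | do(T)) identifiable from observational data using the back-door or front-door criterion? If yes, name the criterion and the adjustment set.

P(B|do(T)): not identifiable (no BD/FD set).

desc(T)\{T}={B}; candidates ⊆ {L,N,Q,R,V}.
T↔B: latent back-door arc(s) into T.
size 0: {}; under {} T still reaches {B,L,N,Q,R,V} ∋ B.
size 1: {L}, {N}, {Q} …(+2); under {L} T still reaches {B,N,Q,R,V} ∋ B.
size 2: {L,N}, {L,Q}, {L,R} …(+7); under {L,N} T still reaches {B,Q,R,V} ∋ B.
T↔B cannot be blocked by any observed set — no back-door set.
No mediator lies on a directed T→…→B path.
Neither criterion identifies P(B|do(T)) in this graph.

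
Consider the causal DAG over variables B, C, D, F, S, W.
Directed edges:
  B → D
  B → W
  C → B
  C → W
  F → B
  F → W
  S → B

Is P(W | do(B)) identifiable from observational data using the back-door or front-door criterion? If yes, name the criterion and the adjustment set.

desc(B)\{B}={D,W}; candidates ⊆ {C,F,S}.
size 0: {}; under {} B still reaches {C,F,S,W} ∋ W.
size 1: {C}, {F}, {S}; under {C} B still reaches {F,S,W} ∋ W.
{C,F}: B⊥W given {C,F} in G with B→· removed — back-door holds.
P(W|do(B)) = Σ_{C,F} P(W|B,C,F)·P(C,F).

P(W|do(B)): backdoor, adjust for {C, F}.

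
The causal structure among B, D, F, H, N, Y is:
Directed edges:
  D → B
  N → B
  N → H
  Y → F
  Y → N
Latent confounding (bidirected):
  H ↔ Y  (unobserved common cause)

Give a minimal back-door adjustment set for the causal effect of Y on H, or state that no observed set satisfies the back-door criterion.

desc(Y)\{Y}={B,F,H,N}; candidates ⊆ {D}.
Y↔H: latent back-door arc(s) into Y.
size 0: {}; under {} Y still reaches {H} ∋ H.
size 1: {D}; under {D} Y still reaches {H} ∋ H.
Y↔H cannot be blocked by any observed set — no back-door set.

Y→H: no observed back-door set.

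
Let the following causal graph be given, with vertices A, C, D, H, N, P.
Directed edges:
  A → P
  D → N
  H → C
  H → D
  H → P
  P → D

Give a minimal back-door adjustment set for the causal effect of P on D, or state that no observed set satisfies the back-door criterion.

P→D: minimal back-door set {H}.

desc(P)\{P}={D,N}; candidates ⊆ {A,C,H}.
size 0: {}; under {} P still reaches {A,C,D,H,N} ∋ D.
{H}: P⊥D given {H} in G with P→· removed — back-door holds.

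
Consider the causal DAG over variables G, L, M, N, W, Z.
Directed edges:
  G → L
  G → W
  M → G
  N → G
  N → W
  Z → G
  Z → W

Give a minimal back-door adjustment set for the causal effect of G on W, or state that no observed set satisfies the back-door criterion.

G→W: minimal back-door set {N, Z}.

desc(G)\{G}={L,W}; candidates ⊆ {M,N,Z}.
size 0: {}; under {} G still reaches {M,N,W,Z} ∋ W.
size 1: {M}, {N}, {Z}; under {M} G still reaches {N,W,Z} ∋ W.
{N,Z}: G⊥W given {N,Z} in G with G→· removed — back-door holds.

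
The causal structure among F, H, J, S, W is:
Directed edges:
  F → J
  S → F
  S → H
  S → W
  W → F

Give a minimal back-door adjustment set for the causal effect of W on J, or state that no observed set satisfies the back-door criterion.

W→J: minimal back-door set {S}.

desc(W)\{W}={F,J}; candidates ⊆ {H,S}.
size 0: {}; under {} W still reaches {F,H,J,S} ∋ J.
{S}: W⊥J given {S} in G with W→· removed — back-door holds.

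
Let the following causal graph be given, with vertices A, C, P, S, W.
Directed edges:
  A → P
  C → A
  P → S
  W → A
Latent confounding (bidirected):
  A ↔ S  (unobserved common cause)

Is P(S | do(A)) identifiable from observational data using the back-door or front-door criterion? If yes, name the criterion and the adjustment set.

P(S|do(A)): frontdoor, adjust for {P}.

desc(A)\{A}={P,S}; candidates ⊆ {C,W}.
A↔S: latent back-door arc(s) into A.
size 0: {}; under {} A still reaches {C,S,W} ∋ S.
size 1: {C}, {W}; under {C} A still reaches {S,W} ∋ S.
size 2: {C,W}; under {C,W} A still reaches {S} ∋ S.
A↔S cannot be blocked by any observed set — no back-door set.
{P}: (i) intercepts every directed A→S path; (ii) no back-door A→{P}; (iii) {A} blocks every back-door {P}→S. Front-door holds.
P(S|do(A)) = Σ_{P} P(P|A) Σ_{A'} P(S|P,A')P(A').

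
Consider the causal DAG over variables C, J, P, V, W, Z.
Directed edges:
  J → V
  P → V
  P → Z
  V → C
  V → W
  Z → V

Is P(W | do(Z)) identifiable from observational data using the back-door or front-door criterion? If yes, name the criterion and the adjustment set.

P(W|do(Z)): backdoor, adjust for {P}.

desc(Z)\{Z}={C,V,W}; candidates ⊆ {J,P}.
size 0: {}; under {} Z still reaches {C,P,V,W} ∋ W.
{P}: Z⊥W given {P} in G with Z→· removed — back-door holds.
P(W|do(Z)) = Σ_{P} P(W|Z,P)·P(P).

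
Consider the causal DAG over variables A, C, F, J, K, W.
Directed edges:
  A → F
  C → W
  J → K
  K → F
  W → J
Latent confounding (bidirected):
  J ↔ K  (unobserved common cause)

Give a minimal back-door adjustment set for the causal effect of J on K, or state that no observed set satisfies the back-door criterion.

J→K: no observed back-door set.

desc(J)\{J}={F,K}; candidates ⊆ {A,C,W}.
J↔K: latent back-door arc(s) into J.
size 0: {}; under {} J still reaches {C,F,K,W} ∋ K.
size 1: {A}, {C}, {W}; under {A} J still reaches {C,F,K,W} ∋ K.
size 2: {A,C}, {A,W}, {C,W}; under {A,C} J still reaches {F,K,W} ∋ K.
J↔K cannot be blocked by any observed set — no back-door set.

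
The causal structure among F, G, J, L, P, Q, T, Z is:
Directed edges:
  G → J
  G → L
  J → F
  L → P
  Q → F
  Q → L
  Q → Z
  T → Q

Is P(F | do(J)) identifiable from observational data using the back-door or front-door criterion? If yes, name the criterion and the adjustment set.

desc(J)\{J}={F}; candidates ⊆ {G,L,P,Q,T,Z}.
∅: J⊥F given ∅ in G with J→· removed — back-door holds.
P(F|do(J)) = P(F|J) — no adjustment needed.

P(F|do(J)): backdoor, adjust for ∅.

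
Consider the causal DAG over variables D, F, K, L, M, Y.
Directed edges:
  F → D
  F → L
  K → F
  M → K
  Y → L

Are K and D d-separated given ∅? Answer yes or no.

Bayes-Ball from K | ∅ reaches {D,F,L,M}.
D ∈ reach(K|∅) ⇒ K ⊥̸ D | ∅.

No — K and D are d-connected given ∅.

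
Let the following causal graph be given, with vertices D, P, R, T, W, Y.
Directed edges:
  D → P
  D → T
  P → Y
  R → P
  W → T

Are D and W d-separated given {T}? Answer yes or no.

No — D and W are d-connected given {T}.

Bayes-Ball from D | {T} reaches {P,W,Y}.
W ∈ reach(D|{T}) ⇒ D ⊥̸ W | {T}.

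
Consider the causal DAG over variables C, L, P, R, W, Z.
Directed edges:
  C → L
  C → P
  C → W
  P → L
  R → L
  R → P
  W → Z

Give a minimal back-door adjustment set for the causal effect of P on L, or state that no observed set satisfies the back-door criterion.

desc(P)\{P}={L}; candidates ⊆ {C,R,W,Z}.
size 0: {}; under {} P still reaches {C,L,R,W,Z} ∋ L.
size 1: {C}, {R}, {W} …(+1); under {C} P still reaches {L,R} ∋ L.
{C,R}: P⊥L given {C,R} in G with P→· removed — back-door holds.

P→L: minimal back-door set {C, R}.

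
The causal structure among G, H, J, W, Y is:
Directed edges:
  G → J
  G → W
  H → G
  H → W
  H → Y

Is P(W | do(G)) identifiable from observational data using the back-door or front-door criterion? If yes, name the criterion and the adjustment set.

desc(G)\{G}={J,W}; candidates ⊆ {H,Y}.
size 0: {}; under {} G still reaches {H,W,Y} ∋ W.
{H}: G⊥W given {H} in G with G→· removed — back-door holds.
P(W|do(G)) = Σ_{H} P(W|G,H)·P(H).

P(W|do(G)): backdoor, adjust for {H}.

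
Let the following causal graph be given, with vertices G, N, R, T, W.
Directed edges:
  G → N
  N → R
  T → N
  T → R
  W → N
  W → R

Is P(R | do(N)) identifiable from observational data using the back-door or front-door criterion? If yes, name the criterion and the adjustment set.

desc(N)\{N}={R}; candidates ⊆ {G,T,W}.
size 0: {}; under {} N still reaches {G,R,T,W} ∋ R.
size 1: {G}, {T}, {W}; under {G} N still reaches {R,T,W} ∋ R.
{T,W}: N⊥R given {T,W} in G with N→· removed — back-door holds.
P(R|do(N)) = Σ_{T,W} P(R|N,T,W)·P(T,W).

P(R|do(N)): backdoor, adjust for {T, W}.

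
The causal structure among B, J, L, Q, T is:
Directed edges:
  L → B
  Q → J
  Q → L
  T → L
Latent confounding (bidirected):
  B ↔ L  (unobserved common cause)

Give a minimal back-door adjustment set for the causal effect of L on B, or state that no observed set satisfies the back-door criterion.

L→B: no observed back-door set.

desc(L)\{L}={B}; candidates ⊆ {J,Q,T}.
L↔B: latent back-door arc(s) into L.
size 0: {}; under {} L still reaches {B,J,Q,T} ∋ B.
size 1: {J}, {Q}, {T}; under {J} L still reaches {B,Q,T} ∋ B.
size 2: {J,Q}, {J,T}, {Q,T}; under {J,Q} L still reaches {B,T} ∋ B.
L↔B cannot be blocked by any observed set — no back-door set.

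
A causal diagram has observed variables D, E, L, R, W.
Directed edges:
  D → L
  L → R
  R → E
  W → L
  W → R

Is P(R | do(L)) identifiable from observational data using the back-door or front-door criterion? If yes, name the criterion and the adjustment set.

P(R|do(L)): backdoor, adjust for {W}.

desc(L)\{L}={E,R}; candidates ⊆ {D,W}.
size 0: {}; under {} L still reaches {D,E,R,W} ∋ R.
{W}: L⊥R given {W} in G with L→· removed — back-door holds.
P(R|do(L)) = Σ_{W} P(R|L,W)·P(W).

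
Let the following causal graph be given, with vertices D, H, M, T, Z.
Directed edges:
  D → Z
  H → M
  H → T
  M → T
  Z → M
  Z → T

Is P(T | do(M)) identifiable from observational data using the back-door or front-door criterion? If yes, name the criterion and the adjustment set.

desc(M)\{M}={T}; candidates ⊆ {D,H,Z}.
size 0: {}; under {} M still reaches {D,H,T,Z} ∋ T.
size 1: {D}, {H}, {Z}; under {D} M still reaches {H,T,Z} ∋ T.
{H,Z}: M⊥T given {H,Z} in G with M→· removed — back-door holds.
P(T|do(M)) = Σ_{H,Z} P(T|M,H,Z)·P(H,Z).

P(T|do(M)): backdoor, adjust for {H, Z}.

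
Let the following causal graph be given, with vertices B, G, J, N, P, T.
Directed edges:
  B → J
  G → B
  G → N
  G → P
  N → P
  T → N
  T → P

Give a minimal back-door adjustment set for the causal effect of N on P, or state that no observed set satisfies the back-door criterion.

N→P: minimal back-door set {G, T}.

desc(N)\{N}={P}; candidates ⊆ {B,G,J,T}.
size 0: {}; under {} N still reaches {B,G,J,P,T} ∋ P.
size 1: {B}, {G}, {J} …(+1); under {B} N still reaches {G,P,T} ∋ P.
{G,T}: N⊥P given {G,T} in G with N→· removed — back-door holds.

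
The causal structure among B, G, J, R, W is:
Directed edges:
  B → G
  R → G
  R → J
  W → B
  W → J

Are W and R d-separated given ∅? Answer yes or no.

Bayes-Ball from W | ∅ reaches {B,G,J}.
R ∉ reach(W|∅) ⇒ W ⊥ R | ∅.

Yes — W ⊥ R | ∅.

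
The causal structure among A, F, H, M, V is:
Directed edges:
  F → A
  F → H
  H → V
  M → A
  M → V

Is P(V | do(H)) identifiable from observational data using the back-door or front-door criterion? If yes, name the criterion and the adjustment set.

P(V|do(H)): backdoor, adjust for ∅.

desc(H)\{H}={V}; candidates ⊆ {A,F,M}.
∅: H⊥V given ∅ in G with H→· removed — back-door holds.
P(V|do(H)) = P(V|H) — no adjustment needed.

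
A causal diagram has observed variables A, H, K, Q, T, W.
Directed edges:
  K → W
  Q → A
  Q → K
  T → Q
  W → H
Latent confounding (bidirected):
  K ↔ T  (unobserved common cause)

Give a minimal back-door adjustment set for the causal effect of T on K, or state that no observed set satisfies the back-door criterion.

T→K: no observed back-door set.

desc(T)\{T}={A,H,K,Q,W}; candidates ⊆ {—}.
T↔K: latent back-door arc(s) into T.
size 0: {}; under {} T still reaches {H,K,W} ∋ K.
T↔K cannot be blocked by any observed set — no back-door set.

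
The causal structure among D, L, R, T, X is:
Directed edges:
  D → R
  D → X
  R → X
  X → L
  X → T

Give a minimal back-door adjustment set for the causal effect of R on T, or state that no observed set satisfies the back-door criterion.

desc(R)\{R}={L,T,X}; candidates ⊆ {D}.
size 0: {}; under {} R still reaches {D,L,T,X} ∋ T.
{D}: R⊥T given {D} in G with R→· removed — back-door holds.

R→T: minimal back-door set {D}.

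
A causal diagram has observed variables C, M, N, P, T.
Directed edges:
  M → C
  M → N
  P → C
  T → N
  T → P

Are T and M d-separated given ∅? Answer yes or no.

Yes — T ⊥ M | ∅.

Bayes-Ball from T | ∅ reaches {C,N,P}.
M ∉ reach(T|∅) ⇒ T ⊥ M | ∅.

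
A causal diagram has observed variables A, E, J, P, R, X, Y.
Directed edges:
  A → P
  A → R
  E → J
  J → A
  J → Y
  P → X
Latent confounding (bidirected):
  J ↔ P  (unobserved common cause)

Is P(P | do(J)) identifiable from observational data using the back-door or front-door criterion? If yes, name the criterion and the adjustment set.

desc(J)\{J}={A,P,R,X,Y}; candidates ⊆ {E}.
J↔P: latent back-door arc(s) into J.
size 0: {}; under {} J still reaches {E,P,X} ∋ P.
size 1: {E}; under {E} J still reaches {P,X} ∋ P.
J↔P cannot be blocked by any observed set — no back-door set.
{A}: (i) intercepts every directed J→P path; (ii) no back-door J→{A}; (iii) {J} blocks every back-door {A}→P. Front-door holds.
P(P|do(J)) = Σ_{A} P(A|J) Σ_{J'} P(P|A,J')P(J').

P(P|do(J)): frontdoor, adjust for {A}.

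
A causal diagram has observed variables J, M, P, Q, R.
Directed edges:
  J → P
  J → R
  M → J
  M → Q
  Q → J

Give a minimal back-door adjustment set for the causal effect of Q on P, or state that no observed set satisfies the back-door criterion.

Q→P: minimal back-door set {M}.

desc(Q)\{Q}={J,P,R}; candidates ⊆ {M}.
size 0: {}; under {} Q still reaches {J,M,P,R} ∋ P.
{M}: Q⊥P given {M} in G with Q→· removed — back-door holds.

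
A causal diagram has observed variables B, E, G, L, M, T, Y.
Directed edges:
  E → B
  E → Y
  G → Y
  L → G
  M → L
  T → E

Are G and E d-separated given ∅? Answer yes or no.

Bayes-Ball from G | ∅ reaches {L,M,Y}.
E ∉ reach(G|∅) ⇒ G ⊥ E | ∅.

Yes — G ⊥ E | ∅.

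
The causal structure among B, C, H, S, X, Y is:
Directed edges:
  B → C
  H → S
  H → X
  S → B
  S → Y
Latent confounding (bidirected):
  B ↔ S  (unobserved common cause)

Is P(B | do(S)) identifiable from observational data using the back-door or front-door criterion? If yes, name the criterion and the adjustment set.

desc(S)\{S}={B,C,Y}; candidates ⊆ {H,X}.
S↔B: latent back-door arc(s) into S.
size 0: {}; under {} S still reaches {B,C,H,X} ∋ B.
size 1: {H}, {X}; under {H} S still reaches {B,C} ∋ B.
size 2: {H,X}; under {H,X} S still reaches {B,C} ∋ B.
S↔B cannot be blocked by any observed set — no back-door set.
No mediator lies on a directed S→…→B path.
Neither criterion identifies P(B|do(S)) in this graph.

P(B|do(S)): not identifiable (no BD/FD set).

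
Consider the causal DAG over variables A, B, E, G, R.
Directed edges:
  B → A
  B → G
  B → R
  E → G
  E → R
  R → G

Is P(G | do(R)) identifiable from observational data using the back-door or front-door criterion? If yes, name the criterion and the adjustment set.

desc(R)\{R}={G}; candidates ⊆ {A,B,E}.
size 0: {}; under {} R still reaches {A,B,E,G} ∋ G.
size 1: {A}, {B}, {E}; under {A} R still reaches {B,E,G} ∋ G.
{B,E}: R⊥G given {B,E} in G with R→· removed — back-door holds.
P(G|do(R)) = Σ_{B,E} P(G|R,B,E)·P(B,E).

P(G|do(R)): backdoor, adjust for {B, E}.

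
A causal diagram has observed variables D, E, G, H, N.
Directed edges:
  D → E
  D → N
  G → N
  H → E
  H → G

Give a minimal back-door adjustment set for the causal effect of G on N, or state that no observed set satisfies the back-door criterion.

desc(G)\{G}={N}; candidates ⊆ {D,E,H}.
∅: G⊥N given ∅ in G with G→· removed — back-door holds.

G→N: minimal back-door set ∅.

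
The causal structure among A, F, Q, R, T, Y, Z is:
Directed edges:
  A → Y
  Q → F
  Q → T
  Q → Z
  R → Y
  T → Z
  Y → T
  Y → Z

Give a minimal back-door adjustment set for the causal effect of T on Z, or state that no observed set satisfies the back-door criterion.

desc(T)\{T}={Z}; candidates ⊆ {A,F,Q,R,Y}.
size 0: {}; under {} T still reaches {A,F,Q,R,Y,Z} ∋ Z.
size 1: {A}, {F}, {Q} …(+2); under {A} T still reaches {F,Q,R,Y,Z} ∋ Z.
{Q,Y}: T⊥Z given {Q,Y} in G with T→· removed — back-door holds.

T→Z: minimal back-door set {Q, Y}.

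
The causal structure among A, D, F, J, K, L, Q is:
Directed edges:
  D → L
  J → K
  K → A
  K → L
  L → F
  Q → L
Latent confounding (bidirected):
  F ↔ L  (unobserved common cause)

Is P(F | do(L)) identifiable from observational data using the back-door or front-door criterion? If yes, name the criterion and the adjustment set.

P(F|do(L)): not identifiable (no BD/FD set).

desc(L)\{L}={F}; candidates ⊆ {A,D,J,K,Q}.
L↔F: latent back-door arc(s) into L.
size 0: {}; under {} L still reaches {A,D,F,J,K,Q} ∋ F.
size 1: {A}, {D}, {J} …(+2); under {A} L still reaches {D,F,J,K,Q} ∋ F.
size 2: {A,D}, {A,J}, {A,K} …(+7); under {A,D} L still reaches {F,J,K,Q} ∋ F.
L↔F cannot be blocked by any observed set — no back-door set.
No mediator lies on a directed L→…→F path.
Neither criterion identifies P(F|do(L)) in this graph.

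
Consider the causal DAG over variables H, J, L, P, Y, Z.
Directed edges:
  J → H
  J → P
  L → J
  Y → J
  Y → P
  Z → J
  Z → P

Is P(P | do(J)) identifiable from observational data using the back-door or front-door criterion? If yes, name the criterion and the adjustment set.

desc(J)\{J}={H,P}; candidates ⊆ {L,Y,Z}.
size 0: {}; under {} J still reaches {L,P,Y,Z} ∋ P.
size 1: {L}, {Y}, {Z}; under {L} J still reaches {P,Y,Z} ∋ P.
{Y,Z}: J⊥P given {Y,Z} in G with J→· removed — back-door holds.
P(P|do(J)) = Σ_{Y,Z} P(P|J,Y,Z)·P(Y,Z).

P(P|do(J)): backdoor, adjust for {Y, Z}.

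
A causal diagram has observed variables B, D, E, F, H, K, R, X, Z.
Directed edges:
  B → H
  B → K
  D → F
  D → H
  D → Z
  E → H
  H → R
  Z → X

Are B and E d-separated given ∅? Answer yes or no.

Bayes-Ball from B | ∅ reaches {H,K,R}.
E ∉ reach(B|∅) ⇒ B ⊥ E | ∅.

Yes — B ⊥ E | ∅.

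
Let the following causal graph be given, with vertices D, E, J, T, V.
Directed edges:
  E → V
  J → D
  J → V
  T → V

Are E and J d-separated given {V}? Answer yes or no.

Bayes-Ball from E | {V} reaches {D,J,T}.
J ∈ reach(E|{V}) ⇒ E ⊥̸ J | {V}.

No — E and J are d-connected given {V}.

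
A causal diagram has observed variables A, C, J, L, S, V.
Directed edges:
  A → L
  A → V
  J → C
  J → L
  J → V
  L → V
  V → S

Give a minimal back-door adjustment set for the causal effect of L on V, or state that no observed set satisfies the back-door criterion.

L→V: minimal back-door set {A, J}.

desc(L)\{L}={S,V}; candidates ⊆ {A,C,J}.
size 0: {}; under {} L still reaches {A,C,J,S,V} ∋ V.
size 1: {A}, {C}, {J}; under {A} L still reaches {C,J,S,V} ∋ V.
{A,J}: L⊥V given {A,J} in G with L→· removed — back-door holds.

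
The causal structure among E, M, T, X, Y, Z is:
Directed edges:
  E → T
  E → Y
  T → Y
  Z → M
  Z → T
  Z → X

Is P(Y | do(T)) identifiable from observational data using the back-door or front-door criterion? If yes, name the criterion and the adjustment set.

desc(T)\{T}={Y}; candidates ⊆ {E,M,X,Z}.
size 0: {}; under {} T still reaches {E,M,X,Y,Z} ∋ Y.
{E}: T⊥Y given {E} in G with T→· removed — back-door holds.
P(Y|do(T)) = Σ_{E} P(Y|T,E)·P(E).

P(Y|do(T)): backdoor, adjust for {E}.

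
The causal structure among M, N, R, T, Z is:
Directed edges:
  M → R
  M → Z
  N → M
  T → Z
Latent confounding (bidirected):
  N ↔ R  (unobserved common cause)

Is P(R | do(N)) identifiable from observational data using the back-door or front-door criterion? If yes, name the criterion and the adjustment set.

P(R|do(N)): frontdoor, adjust for {M}.

desc(N)\{N}={M,R,Z}; candidates ⊆ {T}.
N↔R: latent back-door arc(s) into N.
size 0: {}; under {} N still reaches {R} ∋ R.
size 1: {T}; under {T} N still reaches {R} ∋ R.
N↔R cannot be blocked by any observed set — no back-door set.
{M}: (i) intercepts every directed N→R path; (ii) no back-door N→{M}; (iii) {N} blocks every back-door {M}→R. Front-door holds.
P(R|do(N)) = Σ_{M} P(M|N) Σ_{N'} P(R|M,N')P(N').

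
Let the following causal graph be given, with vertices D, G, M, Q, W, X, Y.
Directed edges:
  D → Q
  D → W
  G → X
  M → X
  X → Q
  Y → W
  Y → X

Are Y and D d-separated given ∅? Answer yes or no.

Yes — Y ⊥ D | ∅.

Bayes-Ball from Y | ∅ reaches {Q,W,X}.
D ∉ reach(Y|∅) ⇒ Y ⊥ D | ∅.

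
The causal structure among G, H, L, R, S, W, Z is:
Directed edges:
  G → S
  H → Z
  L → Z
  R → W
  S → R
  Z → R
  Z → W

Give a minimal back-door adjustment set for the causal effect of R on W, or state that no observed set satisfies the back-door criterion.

desc(R)\{R}={W}; candidates ⊆ {G,H,L,S,Z}.
size 0: {}; under {} R still reaches {G,H,L,S,W,Z} ∋ W.
{Z}: R⊥W given {Z} in G with R→· removed — back-door holds.

R→W: minimal back-door set {Z}.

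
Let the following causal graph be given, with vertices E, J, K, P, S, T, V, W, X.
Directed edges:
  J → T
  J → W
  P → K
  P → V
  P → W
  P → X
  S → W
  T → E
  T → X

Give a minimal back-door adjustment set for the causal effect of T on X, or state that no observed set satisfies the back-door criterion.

T→X: minimal back-door set ∅.

desc(T)\{T}={E,X}; candidates ⊆ {J,K,P,S,V,W}.
∅: T⊥X given ∅ in G with T→· removed — back-door holds.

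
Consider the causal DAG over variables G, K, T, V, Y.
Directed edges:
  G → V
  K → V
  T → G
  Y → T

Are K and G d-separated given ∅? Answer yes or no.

Yes — K ⊥ G | ∅.

Bayes-Ball from K | ∅ reaches {V}.
G ∉ reach(K|∅) ⇒ K ⊥ G | ∅.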